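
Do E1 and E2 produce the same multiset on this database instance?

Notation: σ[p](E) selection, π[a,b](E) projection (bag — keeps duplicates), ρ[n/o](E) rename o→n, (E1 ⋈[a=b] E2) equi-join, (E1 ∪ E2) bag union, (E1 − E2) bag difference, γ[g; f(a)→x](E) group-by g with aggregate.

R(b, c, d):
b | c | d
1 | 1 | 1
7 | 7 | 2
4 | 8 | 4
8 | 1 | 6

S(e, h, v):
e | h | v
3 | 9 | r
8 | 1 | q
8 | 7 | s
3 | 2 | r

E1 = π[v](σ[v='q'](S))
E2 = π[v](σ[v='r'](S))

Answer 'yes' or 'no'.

E1 subexpression sizes:
  S → 4
  σ[v='q'](S) → 1
  π[v](σ[v='q'](S)) → 1
E2 subexpression sizes:
  S → 4
  σ[v='r'](S) → 2
  π[v](σ[v='r'](S)) → 2

E1 result:
v
q
E2 result:
v
r
r
Witness: ('q',) appears 1× in E1 but 0× in E2.

no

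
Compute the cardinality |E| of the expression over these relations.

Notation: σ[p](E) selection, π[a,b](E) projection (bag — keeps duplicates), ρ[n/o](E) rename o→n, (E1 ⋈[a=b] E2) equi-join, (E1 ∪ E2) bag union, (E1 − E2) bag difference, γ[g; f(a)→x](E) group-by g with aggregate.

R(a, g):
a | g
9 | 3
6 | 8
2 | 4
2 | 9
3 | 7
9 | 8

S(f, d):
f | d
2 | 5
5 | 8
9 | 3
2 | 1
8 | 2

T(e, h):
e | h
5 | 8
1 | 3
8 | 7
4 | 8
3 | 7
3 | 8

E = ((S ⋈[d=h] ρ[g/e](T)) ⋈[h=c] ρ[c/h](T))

Stepwise |·|:
  S → 5
  T → 6
  ρ[g/e](T) → 6
  (S ⋈[d=h] ρ[g/e](T)) → 4
  T → 6
  ρ[c/h](T) → 6
  ((S ⋈[d=h] ρ[g/e](T)) ⋈[h=c] ρ[c/h](T)) → 10

|E| = 10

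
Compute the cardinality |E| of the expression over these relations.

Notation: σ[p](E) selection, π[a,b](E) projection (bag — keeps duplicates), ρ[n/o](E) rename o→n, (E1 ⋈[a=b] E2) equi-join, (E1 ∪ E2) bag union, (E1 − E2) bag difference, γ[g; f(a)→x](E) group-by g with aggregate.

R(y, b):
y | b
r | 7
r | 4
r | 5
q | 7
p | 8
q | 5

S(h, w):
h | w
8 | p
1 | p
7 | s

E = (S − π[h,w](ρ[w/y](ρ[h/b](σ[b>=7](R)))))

Subexpression sizes:
  S → 3
  R → 6
  σ[b>=7](R) → 3
  ρ[h/b](σ[b>=7](R)) → 3
  ρ[w/y](ρ[h/b](σ[b>=7](R))) → 3
  π[h,w](ρ[w/y](ρ[h/b](σ[b>=7](R)))) → 3
  (S − π[h,w](ρ[w/y](ρ[h/b](σ[b>=7](R))))) → 2

|E| = 2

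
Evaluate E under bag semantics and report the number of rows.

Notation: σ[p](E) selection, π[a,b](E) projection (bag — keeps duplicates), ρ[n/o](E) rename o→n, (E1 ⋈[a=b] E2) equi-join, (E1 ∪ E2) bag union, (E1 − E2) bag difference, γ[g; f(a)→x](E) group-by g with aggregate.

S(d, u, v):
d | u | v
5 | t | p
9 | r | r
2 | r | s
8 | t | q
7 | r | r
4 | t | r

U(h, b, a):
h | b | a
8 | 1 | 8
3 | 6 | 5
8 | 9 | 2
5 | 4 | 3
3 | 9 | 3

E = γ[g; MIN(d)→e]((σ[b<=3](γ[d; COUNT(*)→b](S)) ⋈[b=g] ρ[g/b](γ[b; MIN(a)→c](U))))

Per-node cardinality:
  S → 6
  γ[d; COUNT(*)→b](S) → 6
  σ[b<=3](γ[d; COUNT(*)→b](S)) → 6
  U → 5
  γ[b; MIN(a)→c](U) → 4
  ρ[g/b](γ[b; MIN(a)→c](U)) → 4
  (σ[b<=3](γ[d; COUNT(*)→b](S)) ⋈[b=g] ρ[g/b](γ[b; MIN(a)→c](U))) → 6
  γ[g; MIN(d)→e]((σ[b<=3](γ[d; COUNT(*)→b](S)) ⋈[b=g] ρ[g/b](γ[b; MIN(a)→c](U)))) → 1

|E| = 1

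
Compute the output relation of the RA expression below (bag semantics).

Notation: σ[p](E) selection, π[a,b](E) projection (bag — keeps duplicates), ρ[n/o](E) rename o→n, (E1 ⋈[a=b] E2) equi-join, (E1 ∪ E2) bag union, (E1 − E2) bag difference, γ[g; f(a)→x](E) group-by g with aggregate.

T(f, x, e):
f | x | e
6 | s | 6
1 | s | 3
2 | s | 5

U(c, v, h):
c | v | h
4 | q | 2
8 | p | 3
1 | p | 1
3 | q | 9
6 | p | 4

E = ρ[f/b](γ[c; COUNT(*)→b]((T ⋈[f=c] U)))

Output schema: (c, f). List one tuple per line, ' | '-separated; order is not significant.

Row counts bottom-up:
  T → 3
  U → 5
  (T ⋈[f=c] U) → 2
  γ[c; COUNT(*)→b]((T ⋈[f=c] U)) → 2
  ρ[f/b](γ[c; COUNT(*)→b]((T ⋈[f=c] U))) → 2

== RESULT ==
c | f
1 | 1
6 | 1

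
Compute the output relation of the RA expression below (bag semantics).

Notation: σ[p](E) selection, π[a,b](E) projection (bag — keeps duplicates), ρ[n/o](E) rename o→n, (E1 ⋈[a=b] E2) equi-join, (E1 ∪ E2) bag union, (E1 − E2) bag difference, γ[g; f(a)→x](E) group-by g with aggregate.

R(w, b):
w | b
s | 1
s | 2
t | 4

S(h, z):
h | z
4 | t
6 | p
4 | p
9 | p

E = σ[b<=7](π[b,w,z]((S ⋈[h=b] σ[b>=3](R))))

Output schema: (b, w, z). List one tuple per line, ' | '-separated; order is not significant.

Per-node cardinality:
  S → 4
  R → 3
  σ[b>=3](R) → 1
  (S ⋈[h=b] σ[b>=3](R)) → 2
  π[b,w,z]((S ⋈[h=b] σ[b>=3](R))) → 2
  σ[b<=7](π[b,w,z]((S ⋈[h=b] σ[b>=3](R)))) → 2

== RESULT ==
b | w | z
4 | t | p
4 | t | t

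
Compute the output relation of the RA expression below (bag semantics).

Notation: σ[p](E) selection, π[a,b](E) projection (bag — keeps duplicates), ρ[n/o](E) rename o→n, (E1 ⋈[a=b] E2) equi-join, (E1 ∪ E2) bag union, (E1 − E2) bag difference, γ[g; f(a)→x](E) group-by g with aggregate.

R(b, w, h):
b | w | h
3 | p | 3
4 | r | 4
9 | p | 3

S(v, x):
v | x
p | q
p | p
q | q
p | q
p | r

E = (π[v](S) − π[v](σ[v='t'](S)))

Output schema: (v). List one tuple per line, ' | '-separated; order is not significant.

Subexpression sizes:
  S → 5
  π[v](S) → 5
  S → 5
  σ[v='t'](S) → 0
  π[v](σ[v='t'](S)) → 0
  (π[v](S) − π[v](σ[v='t'](S))) → 5

== RESULT ==
v
p
p
p
p
q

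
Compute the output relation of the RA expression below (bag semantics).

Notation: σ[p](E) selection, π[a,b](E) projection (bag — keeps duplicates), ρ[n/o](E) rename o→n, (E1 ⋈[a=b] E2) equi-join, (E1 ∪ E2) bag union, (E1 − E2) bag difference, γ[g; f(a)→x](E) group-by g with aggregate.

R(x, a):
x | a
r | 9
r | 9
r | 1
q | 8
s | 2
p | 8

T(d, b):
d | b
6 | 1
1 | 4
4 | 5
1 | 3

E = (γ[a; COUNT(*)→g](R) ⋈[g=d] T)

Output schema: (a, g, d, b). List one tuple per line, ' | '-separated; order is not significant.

Row counts bottom-up:
  R → 6
  γ[a; COUNT(*)→g](R) → 4
  T → 4
  (γ[a; COUNT(*)→g](R) ⋈[g=d] T) → 4

== RESULT ==
a | g | d | b
1 | 1 | 1 | 3
1 | 1 | 1 | 4
2 | 1 | 1 | 3
2 | 1 | 1 | 4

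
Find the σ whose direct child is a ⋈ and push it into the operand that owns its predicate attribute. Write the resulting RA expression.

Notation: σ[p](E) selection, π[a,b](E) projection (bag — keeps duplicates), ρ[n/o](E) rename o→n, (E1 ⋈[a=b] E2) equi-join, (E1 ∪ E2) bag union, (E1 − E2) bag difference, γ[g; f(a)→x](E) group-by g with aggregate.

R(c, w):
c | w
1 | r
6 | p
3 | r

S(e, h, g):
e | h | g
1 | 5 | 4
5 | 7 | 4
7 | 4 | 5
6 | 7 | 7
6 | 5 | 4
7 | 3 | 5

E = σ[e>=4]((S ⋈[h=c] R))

σ filters on e, owned by the left side.
E' = (σ[e>=4](S) ⋈[h=c] R)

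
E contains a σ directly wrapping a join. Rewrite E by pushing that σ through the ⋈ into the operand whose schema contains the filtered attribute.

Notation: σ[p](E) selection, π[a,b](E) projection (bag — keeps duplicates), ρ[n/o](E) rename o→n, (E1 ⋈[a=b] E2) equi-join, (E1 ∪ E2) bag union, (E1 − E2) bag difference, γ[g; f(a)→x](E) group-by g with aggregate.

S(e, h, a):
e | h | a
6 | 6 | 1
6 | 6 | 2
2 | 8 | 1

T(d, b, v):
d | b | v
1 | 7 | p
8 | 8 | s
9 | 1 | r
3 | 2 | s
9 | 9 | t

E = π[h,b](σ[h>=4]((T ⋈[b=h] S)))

σ filters on h, owned by the right side.
E' = π[h,b]((T ⋈[b=h] σ[h>=4](S)))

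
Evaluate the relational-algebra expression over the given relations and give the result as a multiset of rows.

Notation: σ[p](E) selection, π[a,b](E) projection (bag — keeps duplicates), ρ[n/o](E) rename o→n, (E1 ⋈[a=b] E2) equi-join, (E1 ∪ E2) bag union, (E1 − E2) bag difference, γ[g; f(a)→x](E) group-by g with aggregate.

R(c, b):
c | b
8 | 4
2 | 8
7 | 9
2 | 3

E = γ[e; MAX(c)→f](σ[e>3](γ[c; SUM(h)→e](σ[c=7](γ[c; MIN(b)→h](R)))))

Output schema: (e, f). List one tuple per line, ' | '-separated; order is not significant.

Subexpression sizes:
  R → 4
  γ[c; MIN(b)→h](R) → 3
  σ[c=7](γ[c; MIN(b)→h](R)) → 1
  γ[c; SUM(h)→e](σ[c=7](γ[c; MIN(b)→h](R))) → 1
  σ[e>3](γ[c; SUM(h)→e](σ[c=7](γ[c; MIN(b)→h](R)))) → 1
  γ[e; MAX(c)→f](σ[e>3](γ[c; SUM(h)→e](σ[c=7](γ[c; MIN(b)→h](R))))) → 1

== RESULT ==
e | f
9 | 7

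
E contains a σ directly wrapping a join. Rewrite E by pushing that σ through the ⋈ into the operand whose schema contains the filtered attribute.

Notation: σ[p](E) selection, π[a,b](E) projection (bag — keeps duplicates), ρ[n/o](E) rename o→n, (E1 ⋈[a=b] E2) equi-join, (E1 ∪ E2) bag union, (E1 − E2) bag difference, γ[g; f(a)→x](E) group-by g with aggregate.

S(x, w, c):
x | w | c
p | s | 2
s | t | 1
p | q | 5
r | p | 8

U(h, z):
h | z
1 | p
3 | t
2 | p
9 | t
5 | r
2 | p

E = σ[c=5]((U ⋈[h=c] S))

σ filters on c, owned by the right side.
E' = (U ⋈[h=c] σ[c=5](S))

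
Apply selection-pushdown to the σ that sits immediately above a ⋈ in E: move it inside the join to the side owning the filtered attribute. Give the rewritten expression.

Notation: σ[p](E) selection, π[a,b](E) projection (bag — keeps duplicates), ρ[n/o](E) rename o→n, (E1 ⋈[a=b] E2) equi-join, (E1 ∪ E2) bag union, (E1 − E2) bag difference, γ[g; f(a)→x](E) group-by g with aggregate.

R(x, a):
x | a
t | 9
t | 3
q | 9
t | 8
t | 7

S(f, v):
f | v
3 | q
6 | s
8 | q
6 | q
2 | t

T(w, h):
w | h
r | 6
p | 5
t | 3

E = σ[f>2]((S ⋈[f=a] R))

σ filters on f, owned by the left side.
E' = (σ[f>2](S) ⋈[f=a] R)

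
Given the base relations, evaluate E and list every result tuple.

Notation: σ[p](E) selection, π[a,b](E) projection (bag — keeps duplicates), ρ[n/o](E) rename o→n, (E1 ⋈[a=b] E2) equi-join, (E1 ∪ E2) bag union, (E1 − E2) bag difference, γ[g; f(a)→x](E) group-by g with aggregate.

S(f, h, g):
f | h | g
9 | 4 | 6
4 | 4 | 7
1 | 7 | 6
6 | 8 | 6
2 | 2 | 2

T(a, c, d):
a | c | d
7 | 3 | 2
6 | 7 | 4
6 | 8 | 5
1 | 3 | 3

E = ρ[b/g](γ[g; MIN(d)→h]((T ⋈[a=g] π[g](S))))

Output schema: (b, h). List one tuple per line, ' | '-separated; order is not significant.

Subexpression sizes:
  T → 4
  S → 5
  π[g](S) → 5
  (T ⋈[a=g] π[g](S)) → 7
  γ[g; MIN(d)→h]((T ⋈[a=g] π[g](S))) → 2
  ρ[b/g](γ[g; MIN(d)→h]((T ⋈[a=g] π[g](S)))) → 2

== RESULT ==
b | h
6 | 4
7 | 2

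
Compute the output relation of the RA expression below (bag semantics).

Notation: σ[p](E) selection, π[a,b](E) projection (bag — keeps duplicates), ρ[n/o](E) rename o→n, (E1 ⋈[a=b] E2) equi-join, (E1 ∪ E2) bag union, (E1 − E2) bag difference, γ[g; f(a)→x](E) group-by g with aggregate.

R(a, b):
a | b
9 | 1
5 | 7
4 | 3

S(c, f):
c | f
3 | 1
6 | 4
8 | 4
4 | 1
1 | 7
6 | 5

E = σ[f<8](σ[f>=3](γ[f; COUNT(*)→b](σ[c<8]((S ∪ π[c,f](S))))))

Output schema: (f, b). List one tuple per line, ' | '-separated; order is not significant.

Row counts bottom-up:
  S → 6
  S → 6
  π[c,f](S) → 6
  (S ∪ π[c,f](S)) → 12
  σ[c<8]((S ∪ π[c,f](S))) → 10
  γ[f; COUNT(*)→b](σ[c<8]((S ∪ π[c,f](S)))) → 4
  σ[f>=3](γ[f; COUNT(*)→b](σ[c<8]((S ∪ π[c,f](S))))) → 3
  σ[f<8](σ[f>=3](γ[f; COUNT(*)→b](σ[c<8]((S ∪ π[c,f](S)))))) → 3

== RESULT ==
f | b
4 | 2
5 | 2
7 | 2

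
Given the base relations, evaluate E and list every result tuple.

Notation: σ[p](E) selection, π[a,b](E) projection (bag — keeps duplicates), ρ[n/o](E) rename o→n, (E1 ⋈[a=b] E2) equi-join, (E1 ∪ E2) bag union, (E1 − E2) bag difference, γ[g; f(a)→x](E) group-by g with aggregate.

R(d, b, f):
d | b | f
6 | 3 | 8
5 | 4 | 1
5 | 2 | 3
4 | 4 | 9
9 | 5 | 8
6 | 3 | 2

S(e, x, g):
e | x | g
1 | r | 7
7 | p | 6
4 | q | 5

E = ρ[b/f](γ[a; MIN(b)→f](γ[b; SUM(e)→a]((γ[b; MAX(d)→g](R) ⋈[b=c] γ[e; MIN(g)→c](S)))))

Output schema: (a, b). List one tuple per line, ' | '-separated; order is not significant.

Row counts bottom-up:
  R → 6
  γ[b; MAX(d)→g](R) → 4
  S → 3
  γ[e; MIN(g)→c](S) → 3
  (γ[b; MAX(d)→g](R) ⋈[b=c] γ[e; MIN(g)→c](S)) → 1
  γ[b; SUM(e)→a]((γ[b; MAX(d)→g](R) ⋈[b=c] γ[e; MIN(g)→c](S))) → 1
  γ[a; MIN(b)→f](γ[b; SUM(e)→a]((γ[b; MAX(d)→g](R) ⋈[b=c] γ[e; MIN(g)→c](S)))) → 1
  ρ[b/f](γ[a; MIN(b)→f](γ[b; SUM(e)→a]((γ[b; MAX(d)→g](R) ⋈[b=c] γ[e; MIN(g)→c](S))))) → 1

== RESULT ==
a | b
4 | 5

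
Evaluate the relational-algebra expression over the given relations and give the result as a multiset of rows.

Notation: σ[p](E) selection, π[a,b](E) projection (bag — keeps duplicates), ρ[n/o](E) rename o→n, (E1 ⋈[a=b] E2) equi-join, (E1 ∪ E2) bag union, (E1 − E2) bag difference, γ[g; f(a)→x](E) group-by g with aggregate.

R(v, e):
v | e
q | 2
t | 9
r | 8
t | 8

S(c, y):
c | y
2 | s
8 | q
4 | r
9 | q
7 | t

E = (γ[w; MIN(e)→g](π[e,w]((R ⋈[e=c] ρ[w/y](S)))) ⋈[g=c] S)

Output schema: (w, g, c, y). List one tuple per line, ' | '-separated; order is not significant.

Row counts bottom-up:
  R → 4
  S → 5
  ρ[w/y](S) → 5
  (R ⋈[e=c] ρ[w/y](S)) → 4
  π[e,w]((R ⋈[e=c] ρ[w/y](S))) → 4
  γ[w; MIN(e)→g](π[e,w]((R ⋈[e=c] ρ[w/y](S)))) → 2
  S → 5
  (γ[w; MIN(e)→g](π[e,w]((R ⋈[e=c] ρ[w/y](S)))) ⋈[g=c] S) → 2

== RESULT ==
w | g | c | y
q | 8 | 8 | q
s | 2 | 2 | s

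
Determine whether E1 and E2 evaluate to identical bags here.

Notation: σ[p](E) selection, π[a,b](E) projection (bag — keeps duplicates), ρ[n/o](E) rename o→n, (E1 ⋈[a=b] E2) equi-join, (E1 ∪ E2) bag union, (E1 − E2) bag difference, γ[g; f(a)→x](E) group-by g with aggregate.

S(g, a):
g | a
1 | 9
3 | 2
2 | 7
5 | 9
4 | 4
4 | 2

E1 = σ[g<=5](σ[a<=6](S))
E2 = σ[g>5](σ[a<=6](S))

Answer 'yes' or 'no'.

E1 subexpression sizes:
  S → 6
  σ[a<=6](S) → 3
  σ[g<=5](σ[a<=6](S)) → 3
E2 subexpression sizes:
  S → 6
  σ[a<=6](S) → 3
  σ[g>5](σ[a<=6](S)) → 0

E1 result:
g | a
3 | 2
4 | 2
4 | 4
E2 result:
g | a
(0 rows)
Witness: (4, 4) appears 1× in E1 but 0× in E2.

no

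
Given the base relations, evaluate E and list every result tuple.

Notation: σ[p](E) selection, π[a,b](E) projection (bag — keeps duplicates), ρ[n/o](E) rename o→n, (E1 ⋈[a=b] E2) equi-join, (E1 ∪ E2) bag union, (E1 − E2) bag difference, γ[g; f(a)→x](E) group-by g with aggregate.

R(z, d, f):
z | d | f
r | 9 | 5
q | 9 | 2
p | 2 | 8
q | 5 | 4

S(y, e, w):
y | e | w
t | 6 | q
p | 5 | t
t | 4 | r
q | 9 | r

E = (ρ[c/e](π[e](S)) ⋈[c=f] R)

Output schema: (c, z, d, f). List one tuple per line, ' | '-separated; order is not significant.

Row counts bottom-up:
  S → 4
  π[e](S) → 4
  ρ[c/e](π[e](S)) → 4
  R → 4
  (ρ[c/e](π[e](S)) ⋈[c=f] R) → 2

== RESULT ==
c | z | d | f
4 | q | 5 | 4
5 | r | 9 | 5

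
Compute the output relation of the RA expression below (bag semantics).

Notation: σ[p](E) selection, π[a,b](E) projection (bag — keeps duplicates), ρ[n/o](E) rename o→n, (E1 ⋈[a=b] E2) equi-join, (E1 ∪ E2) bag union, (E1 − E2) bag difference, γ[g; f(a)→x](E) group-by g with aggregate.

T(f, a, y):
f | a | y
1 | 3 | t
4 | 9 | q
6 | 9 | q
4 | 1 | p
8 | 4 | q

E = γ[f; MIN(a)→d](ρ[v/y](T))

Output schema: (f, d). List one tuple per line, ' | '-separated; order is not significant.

Stepwise |·|:
  T → 5
  ρ[v/y](T) → 5
  γ[f; MIN(a)→d](ρ[v/y](T)) → 4

== RESULT ==
f | d
1 | 3
4 | 1
6 | 9
8 | 4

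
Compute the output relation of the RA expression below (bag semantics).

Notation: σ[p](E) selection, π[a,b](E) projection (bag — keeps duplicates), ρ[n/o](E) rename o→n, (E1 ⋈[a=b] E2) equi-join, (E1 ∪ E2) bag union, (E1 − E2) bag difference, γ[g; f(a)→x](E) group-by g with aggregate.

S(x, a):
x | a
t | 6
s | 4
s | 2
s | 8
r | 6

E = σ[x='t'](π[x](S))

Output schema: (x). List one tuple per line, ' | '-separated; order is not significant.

Subexpression sizes:
  S → 5
  π[x](S) → 5
  σ[x='t'](π[x](S)) → 1

== RESULT ==
x
t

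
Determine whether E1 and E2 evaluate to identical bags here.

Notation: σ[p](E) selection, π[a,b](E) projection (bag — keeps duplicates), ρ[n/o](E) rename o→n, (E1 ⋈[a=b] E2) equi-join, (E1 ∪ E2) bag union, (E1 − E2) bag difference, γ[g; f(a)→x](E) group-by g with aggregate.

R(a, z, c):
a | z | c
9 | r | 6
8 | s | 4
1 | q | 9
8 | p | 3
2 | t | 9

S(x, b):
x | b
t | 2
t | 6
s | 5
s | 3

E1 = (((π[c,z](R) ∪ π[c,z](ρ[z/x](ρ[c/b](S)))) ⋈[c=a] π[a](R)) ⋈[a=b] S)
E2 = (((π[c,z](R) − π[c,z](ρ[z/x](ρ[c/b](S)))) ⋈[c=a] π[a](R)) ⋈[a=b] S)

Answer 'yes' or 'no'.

E1 subexpression sizes:
  R → 5
  π[c,z](R) → 5
  S → 4
  ρ[c/b](S) → 4
  ρ[z/x](ρ[c/b](S)) → 4
  π[c,z](ρ[z/x](ρ[c/b](S))) → 4
  (π[c,z](R) ∪ π[c,z](ρ[z/x](ρ[c/b](S)))) → 9
  R → 5
  π[a](R) → 5
  ((π[c,z](R) ∪ π[c,z](ρ[z/x](ρ[c/b](S)))) ⋈[c=a] π[a](R)) → 3
  S → 4
  (((π[c,z](R) ∪ π[c,z](ρ[z/x](ρ[c/b](S)))) ⋈[c=a] π[a](R)) ⋈[a=b] S) → 1
E2 subexpression sizes:
  R → 5
  π[c,z](R) → 5
  S → 4
  ρ[c/b](S) → 4
  ρ[z/x](ρ[c/b](S)) → 4
  π[c,z](ρ[z/x](ρ[c/b](S))) → 4
  (π[c,z](R) − π[c,z](ρ[z/x](ρ[c/b](S)))) → 5
  R → 5
  π[a](R) → 5
  ((π[c,z](R) − π[c,z](ρ[z/x](ρ[c/b](S)))) ⋈[c=a] π[a](R)) → 2
  S → 4
  (((π[c,z](R) − π[c,z](ρ[z/x](ρ[c/b](S)))) ⋈[c=a] π[a](R)) ⋈[a=b] S) → 0

E1 result:
c | z | a | x | b
2 | t | 2 | t | 2
E2 result:
c | z | a | x | b
(0 rows)
Witness: (2, 't', 2, 't', 2) appears 1× in E1 but 0× in E2.

no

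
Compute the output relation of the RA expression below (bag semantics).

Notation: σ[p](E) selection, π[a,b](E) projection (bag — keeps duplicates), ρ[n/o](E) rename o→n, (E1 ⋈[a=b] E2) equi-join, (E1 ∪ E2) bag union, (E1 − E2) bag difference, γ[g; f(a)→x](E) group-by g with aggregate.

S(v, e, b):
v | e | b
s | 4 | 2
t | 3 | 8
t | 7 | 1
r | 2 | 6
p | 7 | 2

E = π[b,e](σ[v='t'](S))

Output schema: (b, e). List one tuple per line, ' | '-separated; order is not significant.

Stepwise |·|:
  S → 5
  σ[v='t'](S) → 2
  π[b,e](σ[v='t'](S)) → 2

== RESULT ==
b | e
1 | 7
8 | 3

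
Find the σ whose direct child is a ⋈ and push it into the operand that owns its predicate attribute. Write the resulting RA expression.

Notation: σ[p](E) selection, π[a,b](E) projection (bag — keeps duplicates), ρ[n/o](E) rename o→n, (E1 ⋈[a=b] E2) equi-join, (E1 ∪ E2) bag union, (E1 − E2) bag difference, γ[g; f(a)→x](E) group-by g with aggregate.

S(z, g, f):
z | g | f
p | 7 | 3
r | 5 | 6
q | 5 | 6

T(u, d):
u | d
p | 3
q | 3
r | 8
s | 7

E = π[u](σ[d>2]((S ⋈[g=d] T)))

σ filters on d, owned by the right side.
E' = π[u]((S ⋈[g=d] σ[d>2](T)))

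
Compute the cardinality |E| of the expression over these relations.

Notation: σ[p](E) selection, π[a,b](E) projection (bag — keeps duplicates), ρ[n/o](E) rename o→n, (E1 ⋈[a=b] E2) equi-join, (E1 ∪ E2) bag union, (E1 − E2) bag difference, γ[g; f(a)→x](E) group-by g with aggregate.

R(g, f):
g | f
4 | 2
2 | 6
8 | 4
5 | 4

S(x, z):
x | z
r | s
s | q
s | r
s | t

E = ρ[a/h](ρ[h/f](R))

Per-node cardinality:
  R → 4
  ρ[h/f](R) → 4
  ρ[a/h](ρ[h/f](R)) → 4

|E| = 4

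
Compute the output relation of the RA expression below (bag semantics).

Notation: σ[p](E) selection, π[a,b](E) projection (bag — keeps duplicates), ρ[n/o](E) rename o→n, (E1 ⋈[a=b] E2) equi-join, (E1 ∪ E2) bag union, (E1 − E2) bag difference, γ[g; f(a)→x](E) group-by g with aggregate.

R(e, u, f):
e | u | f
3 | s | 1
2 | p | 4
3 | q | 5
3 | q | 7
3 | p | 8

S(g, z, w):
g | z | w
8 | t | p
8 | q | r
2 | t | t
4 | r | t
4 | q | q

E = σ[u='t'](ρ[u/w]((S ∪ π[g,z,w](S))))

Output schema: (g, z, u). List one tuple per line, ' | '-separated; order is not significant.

Row counts bottom-up:
  S → 5
  S → 5
  π[g,z,w](S) → 5
  (S ∪ π[g,z,w](S)) → 10
  ρ[u/w]((S ∪ π[g,z,w](S))) → 10
  σ[u='t'](ρ[u/w]((S ∪ π[g,z,w](S)))) → 4

== RESULT ==
g | z | u
2 | t | t
2 | t | t
4 | r | t
4 | r | t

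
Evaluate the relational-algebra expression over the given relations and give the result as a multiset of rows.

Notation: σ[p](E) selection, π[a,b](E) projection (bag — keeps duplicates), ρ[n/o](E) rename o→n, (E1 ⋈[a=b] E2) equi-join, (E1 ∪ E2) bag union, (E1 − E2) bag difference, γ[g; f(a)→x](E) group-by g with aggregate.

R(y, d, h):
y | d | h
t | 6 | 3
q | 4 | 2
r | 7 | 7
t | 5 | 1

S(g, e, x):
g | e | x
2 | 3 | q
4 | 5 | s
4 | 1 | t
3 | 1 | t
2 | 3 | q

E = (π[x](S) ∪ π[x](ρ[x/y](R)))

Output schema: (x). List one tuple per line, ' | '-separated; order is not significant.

Row counts bottom-up:
  S → 5
  π[x](S) → 5
  R → 4
  ρ[x/y](R) → 4
  π[x](ρ[x/y](R)) → 4
  (π[x](S) ∪ π[x](ρ[x/y](R))) → 9

== RESULT ==
x
q
q
q
r
s
t
t
t
t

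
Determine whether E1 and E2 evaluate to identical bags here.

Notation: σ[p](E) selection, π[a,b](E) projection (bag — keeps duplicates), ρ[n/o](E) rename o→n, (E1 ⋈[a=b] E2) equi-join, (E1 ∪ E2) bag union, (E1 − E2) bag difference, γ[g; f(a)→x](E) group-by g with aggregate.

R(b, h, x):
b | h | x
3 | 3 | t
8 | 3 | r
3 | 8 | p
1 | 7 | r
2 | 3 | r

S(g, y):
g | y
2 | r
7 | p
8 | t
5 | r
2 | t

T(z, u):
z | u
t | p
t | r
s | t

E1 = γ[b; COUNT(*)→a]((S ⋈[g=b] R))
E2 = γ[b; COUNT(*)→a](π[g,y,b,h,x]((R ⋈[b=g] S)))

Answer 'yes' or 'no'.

E1 stepwise |·|:
  S → 5
  R → 5
  (S ⋈[g=b] R) → 3
  γ[b; COUNT(*)→a]((S ⋈[g=b] R)) → 2
E2 stepwise |·|:
  R → 5
  S → 5
  (R ⋈[b=g] S) → 3
  π[g,y,b,h,x]((R ⋈[b=g] S)) → 3
  γ[b; COUNT(*)→a](π[g,y,b,h,x]((R ⋈[b=g] S))) → 2

E1 and E2 produce the same multiset:
b | a
2 | 2
8 | 1

yes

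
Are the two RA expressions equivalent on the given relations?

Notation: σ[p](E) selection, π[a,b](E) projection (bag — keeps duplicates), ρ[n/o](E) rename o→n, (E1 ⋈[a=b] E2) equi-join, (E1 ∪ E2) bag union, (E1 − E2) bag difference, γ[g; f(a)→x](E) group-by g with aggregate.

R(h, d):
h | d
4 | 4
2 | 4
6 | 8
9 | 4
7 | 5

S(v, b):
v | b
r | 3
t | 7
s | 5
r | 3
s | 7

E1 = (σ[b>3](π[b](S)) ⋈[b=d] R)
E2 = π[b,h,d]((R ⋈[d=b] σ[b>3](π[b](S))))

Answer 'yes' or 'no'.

E1 row counts bottom-up:
  S → 5
  π[b](S) → 5
  σ[b>3](π[b](S)) → 3
  R → 5
  (σ[b>3](π[b](S)) ⋈[b=d] R) → 1
E2 row counts bottom-up:
  R → 5
  S → 5
  π[b](S) → 5
  σ[b>3](π[b](S)) → 3
  (R ⋈[d=b] σ[b>3](π[b](S))) → 1
  π[b,h,d]((R ⋈[d=b] σ[b>3](π[b](S)))) → 1

E1 and E2 produce the same multiset:
b | h | d
5 | 7 | 5

yes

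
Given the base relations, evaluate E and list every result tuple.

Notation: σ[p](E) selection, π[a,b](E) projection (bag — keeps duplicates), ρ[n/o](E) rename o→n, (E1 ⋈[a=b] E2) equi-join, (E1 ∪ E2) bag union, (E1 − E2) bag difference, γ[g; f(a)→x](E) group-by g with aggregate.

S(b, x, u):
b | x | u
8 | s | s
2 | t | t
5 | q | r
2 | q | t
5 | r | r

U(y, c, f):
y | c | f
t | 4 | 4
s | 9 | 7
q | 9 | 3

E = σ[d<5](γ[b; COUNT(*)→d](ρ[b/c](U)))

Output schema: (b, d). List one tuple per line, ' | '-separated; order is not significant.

Stepwise |·|:
  U → 3
  ρ[b/c](U) → 3
  γ[b; COUNT(*)→d](ρ[b/c](U)) → 2
  σ[d<5](γ[b; COUNT(*)→d](ρ[b/c](U))) → 2

== RESULT ==
b | d
4 | 1
9 | 2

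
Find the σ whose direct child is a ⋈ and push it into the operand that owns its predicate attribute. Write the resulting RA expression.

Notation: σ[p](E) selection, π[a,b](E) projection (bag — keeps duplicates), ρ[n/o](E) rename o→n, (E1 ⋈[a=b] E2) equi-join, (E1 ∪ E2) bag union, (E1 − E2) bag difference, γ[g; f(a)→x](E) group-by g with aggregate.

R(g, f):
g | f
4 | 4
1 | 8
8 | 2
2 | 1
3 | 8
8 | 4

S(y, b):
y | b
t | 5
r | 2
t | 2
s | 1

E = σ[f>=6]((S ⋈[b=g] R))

σ filters on f, owned by the right side.
E' = (S ⋈[b=g] σ[f>=6](R))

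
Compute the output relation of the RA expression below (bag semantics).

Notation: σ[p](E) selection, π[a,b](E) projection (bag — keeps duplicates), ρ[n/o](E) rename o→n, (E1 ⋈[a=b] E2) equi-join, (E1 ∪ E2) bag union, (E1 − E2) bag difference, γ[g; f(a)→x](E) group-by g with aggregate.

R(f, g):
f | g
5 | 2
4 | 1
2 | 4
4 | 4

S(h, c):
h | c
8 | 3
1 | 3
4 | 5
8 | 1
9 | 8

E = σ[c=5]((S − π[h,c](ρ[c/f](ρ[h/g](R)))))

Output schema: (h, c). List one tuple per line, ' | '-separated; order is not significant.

Subexpression sizes:
  S → 5
  R → 4
  ρ[h/g](R) → 4
  ρ[c/f](ρ[h/g](R)) → 4
  π[h,c](ρ[c/f](ρ[h/g](R))) → 4
  (S − π[h,c](ρ[c/f](ρ[h/g](R)))) → 5
  σ[c=5]((S − π[h,c](ρ[c/f](ρ[h/g](R))))) → 1

== RESULT ==
h | c
4 | 5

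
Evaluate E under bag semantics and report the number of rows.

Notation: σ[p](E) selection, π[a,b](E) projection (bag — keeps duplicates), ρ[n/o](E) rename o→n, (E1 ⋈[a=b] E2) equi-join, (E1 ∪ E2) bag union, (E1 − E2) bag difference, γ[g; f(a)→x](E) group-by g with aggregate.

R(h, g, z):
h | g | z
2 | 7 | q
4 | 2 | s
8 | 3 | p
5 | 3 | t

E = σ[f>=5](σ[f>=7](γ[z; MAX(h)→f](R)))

Per-node cardinality:
  R → 4
  γ[z; MAX(h)→f](R) → 4
  σ[f>=7](γ[z; MAX(h)→f](R)) → 1
  σ[f>=5](σ[f>=7](γ[z; MAX(h)→f](R))) → 1

|E| = 1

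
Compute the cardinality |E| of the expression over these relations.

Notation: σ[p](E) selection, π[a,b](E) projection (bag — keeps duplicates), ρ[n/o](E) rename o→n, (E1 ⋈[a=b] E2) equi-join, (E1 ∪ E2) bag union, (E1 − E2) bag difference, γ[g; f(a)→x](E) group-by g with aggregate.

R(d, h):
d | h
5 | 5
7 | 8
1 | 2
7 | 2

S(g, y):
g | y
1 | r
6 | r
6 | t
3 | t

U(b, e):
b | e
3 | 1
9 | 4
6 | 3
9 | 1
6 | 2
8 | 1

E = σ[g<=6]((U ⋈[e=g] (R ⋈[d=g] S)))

Row counts bottom-up:
  U → 6
  R → 4
  S → 4
  (R ⋈[d=g] S) → 1
  (U ⋈[e=g] (R ⋈[d=g] S)) → 3
  σ[g<=6]((U ⋈[e=g] (R ⋈[d=g] S))) → 3

|E| = 3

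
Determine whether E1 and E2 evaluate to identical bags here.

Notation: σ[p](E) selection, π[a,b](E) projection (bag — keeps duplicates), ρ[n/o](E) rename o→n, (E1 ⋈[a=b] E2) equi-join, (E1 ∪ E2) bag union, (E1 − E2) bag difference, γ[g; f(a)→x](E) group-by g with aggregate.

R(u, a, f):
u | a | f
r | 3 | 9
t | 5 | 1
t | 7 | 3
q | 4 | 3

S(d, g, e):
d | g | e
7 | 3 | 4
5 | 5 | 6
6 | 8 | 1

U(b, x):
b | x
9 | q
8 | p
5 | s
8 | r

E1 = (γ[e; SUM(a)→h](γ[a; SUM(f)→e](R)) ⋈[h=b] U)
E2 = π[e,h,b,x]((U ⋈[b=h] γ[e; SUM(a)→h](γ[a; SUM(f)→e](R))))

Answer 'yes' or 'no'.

E1 row counts bottom-up:
  R → 4
  γ[a; SUM(f)→e](R) → 4
  γ[e; SUM(a)→h](γ[a; SUM(f)→e](R)) → 3
  U → 4
  (γ[e; SUM(a)→h](γ[a; SUM(f)→e](R)) ⋈[h=b] U) → 1
E2 row counts bottom-up:
  U → 4
  R → 4
  γ[a; SUM(f)→e](R) → 4
  γ[e; SUM(a)→h](γ[a; SUM(f)→e](R)) → 3
  (U ⋈[b=h] γ[e; SUM(a)→h](γ[a; SUM(f)→e](R))) → 1
  π[e,h,b,x]((U ⋈[b=h] γ[e; SUM(a)→h](γ[a; SUM(f)→e](R)))) → 1

E1 and E2 produce the same multiset:
e | h | b | x
1 | 5 | 5 | s

yes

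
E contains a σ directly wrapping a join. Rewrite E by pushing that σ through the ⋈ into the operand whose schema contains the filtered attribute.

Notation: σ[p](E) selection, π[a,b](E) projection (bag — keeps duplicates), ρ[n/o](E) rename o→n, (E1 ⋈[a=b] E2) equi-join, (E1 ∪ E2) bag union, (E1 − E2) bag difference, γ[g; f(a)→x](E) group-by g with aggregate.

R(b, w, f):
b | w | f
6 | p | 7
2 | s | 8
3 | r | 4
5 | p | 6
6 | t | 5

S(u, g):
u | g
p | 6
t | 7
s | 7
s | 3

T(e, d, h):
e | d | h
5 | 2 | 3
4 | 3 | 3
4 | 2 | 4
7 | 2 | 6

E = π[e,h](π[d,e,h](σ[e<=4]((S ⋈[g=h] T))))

σ filters on e, owned by the right side.
E' = π[e,h](π[d,e,h]((S ⋈[g=h] σ[e<=4](T))))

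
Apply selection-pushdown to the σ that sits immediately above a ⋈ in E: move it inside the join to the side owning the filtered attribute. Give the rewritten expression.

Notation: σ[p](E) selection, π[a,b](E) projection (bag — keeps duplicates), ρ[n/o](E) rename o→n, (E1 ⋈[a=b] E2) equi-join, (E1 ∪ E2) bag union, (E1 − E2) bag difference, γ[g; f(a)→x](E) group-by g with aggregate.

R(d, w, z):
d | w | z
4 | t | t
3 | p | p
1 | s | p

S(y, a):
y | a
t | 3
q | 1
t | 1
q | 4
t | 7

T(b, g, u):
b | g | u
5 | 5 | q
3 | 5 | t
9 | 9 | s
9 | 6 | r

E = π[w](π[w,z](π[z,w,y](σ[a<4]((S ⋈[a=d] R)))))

σ filters on a, owned by the left side.
E' = π[w](π[w,z](π[z,w,y]((σ[a<4](S) ⋈[a=d] R))))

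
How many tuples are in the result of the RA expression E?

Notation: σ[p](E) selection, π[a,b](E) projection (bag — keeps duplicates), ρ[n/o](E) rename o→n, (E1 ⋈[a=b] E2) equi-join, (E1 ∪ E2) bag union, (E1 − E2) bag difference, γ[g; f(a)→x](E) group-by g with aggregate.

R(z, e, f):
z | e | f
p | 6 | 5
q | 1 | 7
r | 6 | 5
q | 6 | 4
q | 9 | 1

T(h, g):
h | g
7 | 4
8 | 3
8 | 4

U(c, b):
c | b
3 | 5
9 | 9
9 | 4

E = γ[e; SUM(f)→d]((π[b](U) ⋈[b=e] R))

Per-node cardinality:
  U → 3
  π[b](U) → 3
  R → 5
  (π[b](U) ⋈[b=e] R) → 1
  γ[e; SUM(f)→d]((π[b](U) ⋈[b=e] R)) → 1

|E| = 1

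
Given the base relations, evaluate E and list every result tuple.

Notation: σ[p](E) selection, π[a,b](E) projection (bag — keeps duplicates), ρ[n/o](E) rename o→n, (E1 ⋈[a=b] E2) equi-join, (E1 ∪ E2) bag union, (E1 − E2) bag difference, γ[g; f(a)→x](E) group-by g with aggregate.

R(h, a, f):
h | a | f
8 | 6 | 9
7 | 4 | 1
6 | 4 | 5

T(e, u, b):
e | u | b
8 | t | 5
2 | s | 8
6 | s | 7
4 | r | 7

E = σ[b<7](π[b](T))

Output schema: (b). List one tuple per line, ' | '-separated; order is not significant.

Row counts bottom-up:
  T → 4
  π[b](T) → 4
  σ[b<7](π[b](T)) → 1

== RESULT ==
b
5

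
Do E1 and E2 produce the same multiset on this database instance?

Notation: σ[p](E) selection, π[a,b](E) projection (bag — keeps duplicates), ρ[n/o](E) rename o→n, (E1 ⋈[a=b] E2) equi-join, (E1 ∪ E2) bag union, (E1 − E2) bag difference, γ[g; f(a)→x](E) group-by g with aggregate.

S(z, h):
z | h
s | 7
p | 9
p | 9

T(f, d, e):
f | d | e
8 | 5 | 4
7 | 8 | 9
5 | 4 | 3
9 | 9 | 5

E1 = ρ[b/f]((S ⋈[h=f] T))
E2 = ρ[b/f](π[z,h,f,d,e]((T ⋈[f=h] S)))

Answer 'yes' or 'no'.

E1 stepwise |·|:
  S → 3
  T → 4
  (S ⋈[h=f] T) → 3
  ρ[b/f]((S ⋈[h=f] T)) → 3
E2 stepwise |·|:
  T → 4
  S → 3
  (T ⋈[f=h] S) → 3
  π[z,h,f,d,e]((T ⋈[f=h] S)) → 3
  ρ[b/f](π[z,h,f,d,e]((T ⋈[f=h] S))) → 3

E1 and E2 produce the same multiset:
z | h | b | d | e
p | 9 | 9 | 9 | 5
p | 9 | 9 | 9 | 5
s | 7 | 7 | 8 | 9

yes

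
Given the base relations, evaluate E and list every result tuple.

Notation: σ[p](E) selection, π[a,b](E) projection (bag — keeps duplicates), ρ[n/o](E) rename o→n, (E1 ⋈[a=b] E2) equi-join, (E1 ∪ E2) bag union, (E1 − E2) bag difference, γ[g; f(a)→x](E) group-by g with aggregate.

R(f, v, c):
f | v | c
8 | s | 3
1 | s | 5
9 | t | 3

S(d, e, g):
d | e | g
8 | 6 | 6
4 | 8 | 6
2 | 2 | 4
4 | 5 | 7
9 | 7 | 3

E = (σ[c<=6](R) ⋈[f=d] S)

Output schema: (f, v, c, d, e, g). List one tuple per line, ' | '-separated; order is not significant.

Stepwise |·|:
  R → 3
  σ[c<=6](R) → 3
  S → 5
  (σ[c<=6](R) ⋈[f=d] S) → 2

== RESULT ==
f | v | c | d | e | g
8 | s | 3 | 8 | 6 | 6
9 | t | 3 | 9 | 7 | 3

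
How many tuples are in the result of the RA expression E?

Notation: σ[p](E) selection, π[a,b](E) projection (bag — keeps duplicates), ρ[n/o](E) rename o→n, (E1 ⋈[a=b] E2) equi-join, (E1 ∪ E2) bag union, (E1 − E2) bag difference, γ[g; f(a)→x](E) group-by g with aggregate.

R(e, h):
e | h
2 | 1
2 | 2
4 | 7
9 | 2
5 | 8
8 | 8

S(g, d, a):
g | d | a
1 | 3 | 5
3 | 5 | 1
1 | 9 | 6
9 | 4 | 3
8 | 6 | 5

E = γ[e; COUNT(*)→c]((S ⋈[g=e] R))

Row counts bottom-up:
  S → 5
  R → 6
  (S ⋈[g=e] R) → 2
  γ[e; COUNT(*)→c]((S ⋈[g=e] R)) → 2

|E| = 2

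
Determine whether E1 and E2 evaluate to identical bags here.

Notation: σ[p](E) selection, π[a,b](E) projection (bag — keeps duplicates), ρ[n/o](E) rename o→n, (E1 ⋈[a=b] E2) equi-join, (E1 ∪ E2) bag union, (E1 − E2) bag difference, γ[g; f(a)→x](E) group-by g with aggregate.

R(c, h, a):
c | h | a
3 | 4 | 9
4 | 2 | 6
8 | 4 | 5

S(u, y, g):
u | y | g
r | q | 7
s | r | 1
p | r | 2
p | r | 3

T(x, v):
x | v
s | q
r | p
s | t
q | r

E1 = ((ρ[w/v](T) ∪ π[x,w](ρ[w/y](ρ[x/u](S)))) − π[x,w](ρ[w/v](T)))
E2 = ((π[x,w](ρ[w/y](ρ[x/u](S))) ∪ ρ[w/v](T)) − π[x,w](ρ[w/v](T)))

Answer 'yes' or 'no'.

E1 row counts bottom-up:
  T → 4
  ρ[w/v](T) → 4
  S → 4
  ρ[x/u](S) → 4
  ρ[w/y](ρ[x/u](S)) → 4
  π[x,w](ρ[w/y](ρ[x/u](S))) → 4
  (ρ[w/v](T) ∪ π[x,w](ρ[w/y](ρ[x/u](S)))) → 8
  T → 4
  ρ[w/v](T) → 4
  π[x,w](ρ[w/v](T)) → 4
  ((ρ[w/v](T) ∪ π[x,w](ρ[w/y](ρ[x/u](S)))) − π[x,w](ρ[w/v](T))) → 4
E2 row counts bottom-up:
  S → 4
  ρ[x/u](S) → 4
  ρ[w/y](ρ[x/u](S)) → 4
  π[x,w](ρ[w/y](ρ[x/u](S))) → 4
  T → 4
  ρ[w/v](T) → 4
  (π[x,w](ρ[w/y](ρ[x/u](S))) ∪ ρ[w/v](T)) → 8
  T → 4
  ρ[w/v](T) → 4
  π[x,w](ρ[w/v](T)) → 4
  ((π[x,w](ρ[w/y](ρ[x/u](S))) ∪ ρ[w/v](T)) − π[x,w](ρ[w/v](T))) → 4

E1 and E2 produce the same multiset:
x | w
p | r
p | r
r | q
s | r

yes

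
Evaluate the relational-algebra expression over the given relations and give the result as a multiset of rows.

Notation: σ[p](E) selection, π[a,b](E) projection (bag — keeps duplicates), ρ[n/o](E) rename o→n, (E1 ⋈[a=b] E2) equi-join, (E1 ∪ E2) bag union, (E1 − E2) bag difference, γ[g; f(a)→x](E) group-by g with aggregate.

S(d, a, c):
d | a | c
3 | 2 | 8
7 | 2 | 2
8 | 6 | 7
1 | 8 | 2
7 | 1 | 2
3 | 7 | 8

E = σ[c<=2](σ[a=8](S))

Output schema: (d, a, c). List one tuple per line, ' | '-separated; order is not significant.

Per-node cardinality:
  S → 6
  σ[a=8](S) → 1
  σ[c<=2](σ[a=8](S)) → 1

== RESULT ==
d | a | c
1 | 8 | 2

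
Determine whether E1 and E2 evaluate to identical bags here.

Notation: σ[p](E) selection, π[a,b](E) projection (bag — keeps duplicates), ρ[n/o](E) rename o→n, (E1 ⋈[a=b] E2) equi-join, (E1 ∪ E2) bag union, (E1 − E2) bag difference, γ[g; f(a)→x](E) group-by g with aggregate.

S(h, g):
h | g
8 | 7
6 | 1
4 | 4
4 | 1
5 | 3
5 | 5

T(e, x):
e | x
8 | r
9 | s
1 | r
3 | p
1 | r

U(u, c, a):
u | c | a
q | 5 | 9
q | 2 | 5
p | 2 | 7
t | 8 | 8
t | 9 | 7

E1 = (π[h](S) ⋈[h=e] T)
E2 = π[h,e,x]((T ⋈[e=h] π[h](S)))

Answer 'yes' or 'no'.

E1 subexpression sizes:
  S → 6
  π[h](S) → 6
  T → 5
  (π[h](S) ⋈[h=e] T) → 1
E2 subexpression sizes:
  T → 5
  S → 6
  π[h](S) → 6
  (T ⋈[e=h] π[h](S)) → 1
  π[h,e,x]((T ⋈[e=h] π[h](S))) → 1

E1 and E2 produce the same multiset:
h | e | x
8 | 8 | r

yes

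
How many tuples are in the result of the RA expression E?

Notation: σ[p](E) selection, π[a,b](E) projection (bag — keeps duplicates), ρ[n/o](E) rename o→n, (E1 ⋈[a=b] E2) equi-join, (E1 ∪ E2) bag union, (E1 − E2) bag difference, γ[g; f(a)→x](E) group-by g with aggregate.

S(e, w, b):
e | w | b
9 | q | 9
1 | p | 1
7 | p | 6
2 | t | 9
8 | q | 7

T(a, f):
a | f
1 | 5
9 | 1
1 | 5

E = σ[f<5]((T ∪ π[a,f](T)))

Row counts bottom-up:
  T → 3
  T → 3
  π[a,f](T) → 3
  (T ∪ π[a,f](T)) → 6
  σ[f<5]((T ∪ π[a,f](T))) → 2

|E| = 2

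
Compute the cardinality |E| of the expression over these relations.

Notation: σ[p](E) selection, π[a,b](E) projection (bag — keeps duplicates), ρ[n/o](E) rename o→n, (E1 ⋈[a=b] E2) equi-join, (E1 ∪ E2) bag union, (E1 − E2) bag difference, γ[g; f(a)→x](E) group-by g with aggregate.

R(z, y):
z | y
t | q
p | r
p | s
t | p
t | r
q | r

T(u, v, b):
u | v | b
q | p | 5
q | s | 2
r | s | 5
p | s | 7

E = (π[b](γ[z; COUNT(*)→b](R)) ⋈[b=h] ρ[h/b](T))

Row counts bottom-up:
  R → 6
  γ[z; COUNT(*)→b](R) → 3
  π[b](γ[z; COUNT(*)→b](R)) → 3
  T → 4
  ρ[h/b](T) → 4
  (π[b](γ[z; COUNT(*)→b](R)) ⋈[b=h] ρ[h/b](T)) → 1

|E| = 1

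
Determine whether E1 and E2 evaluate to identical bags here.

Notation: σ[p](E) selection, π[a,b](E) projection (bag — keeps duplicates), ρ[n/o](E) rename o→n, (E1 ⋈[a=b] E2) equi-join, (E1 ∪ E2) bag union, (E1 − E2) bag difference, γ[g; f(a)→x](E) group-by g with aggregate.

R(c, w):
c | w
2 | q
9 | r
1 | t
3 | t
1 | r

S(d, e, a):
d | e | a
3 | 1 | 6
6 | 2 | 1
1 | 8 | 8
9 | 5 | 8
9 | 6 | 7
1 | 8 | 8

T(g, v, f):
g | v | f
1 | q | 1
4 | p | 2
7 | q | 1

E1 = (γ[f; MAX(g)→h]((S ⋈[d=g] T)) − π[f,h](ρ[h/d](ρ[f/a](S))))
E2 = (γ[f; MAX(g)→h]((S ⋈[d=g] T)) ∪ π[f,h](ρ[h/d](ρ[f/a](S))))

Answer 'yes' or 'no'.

E1 subexpression sizes:
  S → 6
  T → 3
  (S ⋈[d=g] T) → 2
  γ[f; MAX(g)→h]((S ⋈[d=g] T)) → 1
  S → 6
  ρ[f/a](S) → 6
  ρ[h/d](ρ[f/a](S)) → 6
  π[f,h](ρ[h/d](ρ[f/a](S))) → 6
  (γ[f; MAX(g)→h]((S ⋈[d=g] T)) − π[f,h](ρ[h/d](ρ[f/a](S)))) → 1
E2 subexpression sizes:
  S → 6
  T → 3
  (S ⋈[d=g] T) → 2
  γ[f; MAX(g)→h]((S ⋈[d=g] T)) → 1
  S → 6
  ρ[f/a](S) → 6
  ρ[h/d](ρ[f/a](S)) → 6
  π[f,h](ρ[h/d](ρ[f/a](S))) → 6
  (γ[f; MAX(g)→h]((S ⋈[d=g] T)) ∪ π[f,h](ρ[h/d](ρ[f/a](S)))) → 7

E1 result:
f | h
1 | 1
E2 result:
f | h
1 | 1
1 | 6
6 | 3
7 | 9
8 | 1
8 | 1
8 | 9
Witness: (7, 9) appears 0× in E1 but 1× in E2.

no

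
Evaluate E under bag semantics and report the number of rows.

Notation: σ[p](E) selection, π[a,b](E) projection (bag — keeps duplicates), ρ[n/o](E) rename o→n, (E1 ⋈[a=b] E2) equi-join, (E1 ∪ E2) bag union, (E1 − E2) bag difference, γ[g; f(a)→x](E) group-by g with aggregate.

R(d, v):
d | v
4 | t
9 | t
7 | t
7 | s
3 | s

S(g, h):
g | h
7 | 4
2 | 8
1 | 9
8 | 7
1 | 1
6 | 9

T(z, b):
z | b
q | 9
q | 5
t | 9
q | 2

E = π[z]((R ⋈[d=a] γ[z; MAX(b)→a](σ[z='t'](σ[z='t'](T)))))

Subexpression sizes:
  R → 5
  T → 4
  σ[z='t'](T) → 1
  σ[z='t'](σ[z='t'](T)) → 1
  γ[z; MAX(b)→a](σ[z='t'](σ[z='t'](T))) → 1
  (R ⋈[d=a] γ[z; MAX(b)→a](σ[z='t'](σ[z='t'](T)))) → 1
  π[z]((R ⋈[d=a] γ[z; MAX(b)→a](σ[z='t'](σ[z='t'](T))))) → 1

|E| = 1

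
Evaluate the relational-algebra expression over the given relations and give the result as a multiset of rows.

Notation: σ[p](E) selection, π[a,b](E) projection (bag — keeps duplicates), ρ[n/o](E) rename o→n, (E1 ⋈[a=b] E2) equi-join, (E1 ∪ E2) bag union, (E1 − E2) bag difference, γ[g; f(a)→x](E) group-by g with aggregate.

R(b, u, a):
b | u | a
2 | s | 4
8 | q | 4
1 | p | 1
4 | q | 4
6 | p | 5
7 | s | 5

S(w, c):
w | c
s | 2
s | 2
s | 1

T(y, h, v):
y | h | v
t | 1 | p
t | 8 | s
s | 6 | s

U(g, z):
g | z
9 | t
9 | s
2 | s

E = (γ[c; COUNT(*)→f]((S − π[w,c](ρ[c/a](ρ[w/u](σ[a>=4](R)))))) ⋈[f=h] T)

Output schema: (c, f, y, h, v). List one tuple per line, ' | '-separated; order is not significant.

Subexpression sizes:
  S → 3
  R → 6
  σ[a>=4](R) → 5
  ρ[w/u](σ[a>=4](R)) → 5
  ρ[c/a](ρ[w/u](σ[a>=4](R))) → 5
  π[w,c](ρ[c/a](ρ[w/u](σ[a>=4](R)))) → 5
  (S − π[w,c](ρ[c/a](ρ[w/u](σ[a>=4](R))))) → 3
  γ[c; COUNT(*)→f]((S − π[w,c](ρ[c/a](ρ[w/u](σ[a>=4](R)))))) → 2
  T → 3
  (γ[c; COUNT(*)→f]((S − π[w,c](ρ[c/a](ρ[w/u](σ[a>=4](R)))))) ⋈[f=h] T) → 1

== RESULT ==
c | f | y | h | v
1 | 1 | t | 1 | p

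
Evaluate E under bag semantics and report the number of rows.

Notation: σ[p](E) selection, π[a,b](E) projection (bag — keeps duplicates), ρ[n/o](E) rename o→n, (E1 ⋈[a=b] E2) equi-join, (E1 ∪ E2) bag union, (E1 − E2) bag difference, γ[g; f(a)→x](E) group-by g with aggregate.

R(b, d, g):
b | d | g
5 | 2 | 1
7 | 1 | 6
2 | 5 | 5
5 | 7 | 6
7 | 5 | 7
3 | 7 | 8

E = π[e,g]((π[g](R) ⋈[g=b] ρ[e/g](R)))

Stepwise |·|:
  R → 6
  π[g](R) → 6
  R → 6
  ρ[e/g](R) → 6
  (π[g](R) ⋈[g=b] ρ[e/g](R)) → 4
  π[e,g]((π[g](R) ⋈[g=b] ρ[e/g](R))) → 4

|E| = 4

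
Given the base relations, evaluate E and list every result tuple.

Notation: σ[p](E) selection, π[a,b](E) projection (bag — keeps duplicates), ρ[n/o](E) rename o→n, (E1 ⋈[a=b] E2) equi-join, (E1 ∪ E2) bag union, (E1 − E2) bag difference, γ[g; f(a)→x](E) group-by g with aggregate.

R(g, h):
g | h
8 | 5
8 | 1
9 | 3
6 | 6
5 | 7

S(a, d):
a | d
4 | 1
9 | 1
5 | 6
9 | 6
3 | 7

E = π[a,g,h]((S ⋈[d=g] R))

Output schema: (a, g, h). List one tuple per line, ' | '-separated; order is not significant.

Per-node cardinality:
  S → 5
  R → 5
  (S ⋈[d=g] R) → 2
  π[a,g,h]((S ⋈[d=g] R)) → 2

== RESULT ==
a | g | h
5 | 6 | 6
9 | 6 | 6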